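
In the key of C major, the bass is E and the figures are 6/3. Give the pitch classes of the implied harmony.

E, G, C

A third above E in this key is G.
A sixth above E in this key is C.
Together with the bass E, this spells C major in first inversion.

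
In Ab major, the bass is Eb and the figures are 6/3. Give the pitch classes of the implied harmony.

Eb, G, C

A third above Eb in this key is G.
A sixth above Eb in this key is C.
Together with the bass Eb, this spells C minor in first inversion.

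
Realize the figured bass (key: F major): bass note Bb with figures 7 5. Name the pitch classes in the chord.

Bb, D, F, A

The written figures 7 5 are shorthand for 7/5/3: the 3 is implied.
A third above Bb in this key is D.
A fifth above Bb in this key is F.
A seventh above Bb in this key is A.
Together with the bass Bb, this spells Bb major seventh in root position.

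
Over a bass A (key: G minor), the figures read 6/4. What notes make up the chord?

A fourth above A in this key is D.
A sixth above A in this key is F.
Together with the bass A, this spells D minor in second inversion.

A, D, F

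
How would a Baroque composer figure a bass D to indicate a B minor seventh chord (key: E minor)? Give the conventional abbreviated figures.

6/5

D is the third of B minor seventh, so the chord is in first inversion.
A seventh chord in first inversion is figured 6/5/3, conventionally abbreviated 6/5.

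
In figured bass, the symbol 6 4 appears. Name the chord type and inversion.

triad, second inversion

Intervals of 6/4 above the bass form a triad; the bass is the fifth, so this is second inversion.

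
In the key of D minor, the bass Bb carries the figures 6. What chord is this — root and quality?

The figures 6 indicate a triad in first inversion.
In first inversion the root lies a sixth above the bass: a sixth above Bb in D minor is G.
The chord tones are Bb, D, G, giving G minor.

G minor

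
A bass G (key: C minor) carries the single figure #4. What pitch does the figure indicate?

C#

Counting 3 letter steps above G lands on C; in C minor, that letter is C.
The #4 figure raises it a semitone, giving C#.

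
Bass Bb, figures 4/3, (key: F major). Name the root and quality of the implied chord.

The figures 4/3 indicate a seventh chord in second inversion.
In second inversion the root lies a fourth above the bass: a fourth above Bb in F major is E.
The chord tones are Bb, D, E, G, giving E half-diminished seventh.

E half-diminished seventh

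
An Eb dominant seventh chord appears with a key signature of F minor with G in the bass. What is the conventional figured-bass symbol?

6/5

G is the third of Eb dominant seventh, so the chord is in first inversion.
A seventh chord in first inversion is figured 6/5/3, conventionally abbreviated 6/5.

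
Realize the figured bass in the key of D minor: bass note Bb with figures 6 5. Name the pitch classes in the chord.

The written figures 6 5 are shorthand for 6/5/3: the 3 is implied.
A third above Bb in this key is D.
A fifth above Bb in this key is F.
A sixth above Bb in this key is G.
Together with the bass Bb, this spells G minor seventh in first inversion.

Bb, D, F, G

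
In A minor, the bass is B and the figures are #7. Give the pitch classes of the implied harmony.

The written figures #7 are shorthand for 7/5/3: the 5/3 are implied.
A third above B in this key is D.
A fifth above B in this key is F.
A seventh above B in this key is A, raised to A# by the sharp.

B, D, F, A#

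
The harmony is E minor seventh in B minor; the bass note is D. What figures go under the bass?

D is the seventh of E minor seventh, so the chord is in third inversion.
A seventh chord in third inversion is figured 6/4/2, conventionally abbreviated 4/2.

4/2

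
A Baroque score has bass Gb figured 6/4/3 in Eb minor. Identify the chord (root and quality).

The figures 6/4/3 indicate a seventh chord in second inversion.
In second inversion the root lies a fourth above the bass: a fourth above Gb in Eb minor is Cb.
The chord tones are Gb, Bb, Cb, Eb, giving Cb major seventh.

Cb major seventh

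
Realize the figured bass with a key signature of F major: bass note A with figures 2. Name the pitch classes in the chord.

The written figures 2 are shorthand for 6/4/2: the 6/4 are implied.
A second above A in this key is Bb.
A fourth above A in this key is D.
A sixth above A in this key is F.
Together with the bass A, this spells Bb major seventh in third inversion.

A, Bb, D, F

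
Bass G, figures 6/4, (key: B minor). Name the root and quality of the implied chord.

The figures 6/4 indicate a triad in second inversion.
In second inversion the root lies a fourth above the bass: a fourth above G in B minor is C#.
The chord tones are G, C#, E, giving C# diminished.

C# diminished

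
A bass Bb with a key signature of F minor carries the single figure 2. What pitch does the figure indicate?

C

Counting 1 letter step above Bb lands on C; in F minor, that letter is C.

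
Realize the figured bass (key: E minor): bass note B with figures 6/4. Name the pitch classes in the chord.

A fourth above B in this key is E.
A sixth above B in this key is G.
Together with the bass B, this spells E minor in second inversion.

B, E, G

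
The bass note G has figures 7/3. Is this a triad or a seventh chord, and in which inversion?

seventh chord, root position

7/3 is shorthand for 7/5/3.
Intervals of 7/5/3 above the bass form a seventh chord; the bass is the root, so this is root position.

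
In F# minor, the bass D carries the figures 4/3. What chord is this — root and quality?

G# half-diminished seventh

The figures 4/3 indicate a seventh chord in second inversion.
In second inversion the root lies a fourth above the bass: a fourth above D in F# minor is G#.
The chord tones are D, F#, G#, B, giving G# half-diminished seventh.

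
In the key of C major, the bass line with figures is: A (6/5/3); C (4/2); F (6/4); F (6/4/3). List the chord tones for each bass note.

A (6/5/3): A, C, E, F.
C (6/4/2): C, D, F, A.
F (6/4): F, B, D.
F (6/4/3): F, A, B, D.

A, C, E, F | C, D, F, A | F, B, D | F, A, B, D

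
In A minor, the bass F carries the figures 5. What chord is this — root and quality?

F major

The figures 5 indicate a triad in root position.
In root position the bass is the root, so the root is F.
The chord tones are F, A, C, giving F major.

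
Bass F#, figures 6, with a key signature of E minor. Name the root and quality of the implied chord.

The figures 6 indicate a triad in first inversion.
In first inversion the root lies a sixth above the bass: a sixth above F# in E minor is D.
The chord tones are F#, A, D, giving D major.

D major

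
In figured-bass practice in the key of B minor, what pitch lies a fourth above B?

E

Counting 3 letter steps above B lands on E; in B minor, that letter is E.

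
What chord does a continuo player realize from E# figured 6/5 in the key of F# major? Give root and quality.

The figures 6/5 indicate a seventh chord in first inversion.
In first inversion the root lies a sixth above the bass: a sixth above E# in F# major is C#.
The chord tones are E#, G#, B, C#, giving C# dominant seventh.

C# dominant seventh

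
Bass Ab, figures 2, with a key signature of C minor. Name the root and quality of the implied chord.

Bb dominant seventh

The figures 2 indicate a seventh chord in third inversion.
In third inversion the root lies a second above the bass: a second above Ab in C minor is Bb.
The chord tones are Ab, Bb, D, F, giving Bb dominant seventh.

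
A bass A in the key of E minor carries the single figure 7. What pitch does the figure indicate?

Counting 6 letter steps above A lands on G; in E minor, that letter is G.

G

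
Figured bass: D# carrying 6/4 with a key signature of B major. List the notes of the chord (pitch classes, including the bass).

D#, G#, B

A fourth above D# in this key is G#.
A sixth above D# in this key is B.
Together with the bass D#, this spells G# minor in second inversion.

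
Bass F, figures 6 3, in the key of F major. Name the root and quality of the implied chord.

The figures 6 3 indicate a triad in first inversion.
In first inversion the root lies a sixth above the bass: a sixth above F in F major is D.
The chord tones are F, A, D, giving D minor.

D minor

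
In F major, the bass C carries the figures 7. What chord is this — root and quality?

The figures 7 indicate a seventh chord in root position.
In root position the bass is the root, so the root is C.
The chord tones are C, E, G, Bb, giving C dominant seventh.

C dominant seventh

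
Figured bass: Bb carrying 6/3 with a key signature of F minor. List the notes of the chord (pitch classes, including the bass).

A third above Bb in this key is Db.
A sixth above Bb in this key is G.
Together with the bass Bb, this spells G diminished in first inversion.

Bb, Db, G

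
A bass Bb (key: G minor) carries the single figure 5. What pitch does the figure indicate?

F

Counting 4 letter steps above Bb lands on F; in G minor, that letter is F.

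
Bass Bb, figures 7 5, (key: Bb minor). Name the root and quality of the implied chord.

Bb minor seventh

The figures 7 5 indicate a seventh chord in root position.
In root position the bass is the root, so the root is Bb.
The chord tones are Bb, Db, F, Ab, giving Bb minor seventh.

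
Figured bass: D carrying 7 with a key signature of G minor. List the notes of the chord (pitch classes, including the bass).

The written figures 7 are shorthand for 7/5/3: the 5/3 are implied.
A third above D in this key is F.
A fifth above D in this key is A.
A seventh above D in this key is C.
Together with the bass D, this spells D minor seventh in root position.

D, F, A, C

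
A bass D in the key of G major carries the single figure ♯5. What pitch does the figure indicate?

A#

Counting 4 letter steps above D lands on A; in G major, that letter is A.
The #5 figure raises it a semitone, giving A#.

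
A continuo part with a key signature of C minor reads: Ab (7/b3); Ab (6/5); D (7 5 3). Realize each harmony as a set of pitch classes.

Ab (7/5/b3): Ab, Cb, Eb, G.
Ab (6/5/3): Ab, C, Eb, F.
D (7/5/3): D, F, Ab, C.

Ab, Cb, Eb, G | Ab, C, Eb, F | D, F, Ab, C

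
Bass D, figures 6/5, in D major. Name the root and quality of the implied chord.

B minor seventh

The figures 6/5 indicate a seventh chord in first inversion.
In first inversion the root lies a sixth above the bass: a sixth above D in D major is B.
The chord tones are D, F#, A, B, giving B minor seventh.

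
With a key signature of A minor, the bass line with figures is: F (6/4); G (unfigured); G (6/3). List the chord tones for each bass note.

F, B, D | G, B, D | G, B, E

F (6/4): F, B, D.
G (5/3): G, B, D.
G (6/3): G, B, E.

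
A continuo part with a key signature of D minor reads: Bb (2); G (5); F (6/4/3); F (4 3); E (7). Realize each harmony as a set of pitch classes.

Bb (6/4/2): Bb, C, E, G.
G (5/3): G, Bb, D.
F (6/4/3): F, A, Bb, D.
F (6/4/3): F, A, Bb, D.
E (7/5/3): E, G, Bb, D.

Bb, C, E, G | G, Bb, D | F, A, Bb, D | F, A, Bb, D | E, G, Bb, D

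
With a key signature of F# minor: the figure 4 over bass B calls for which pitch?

E

Counting 3 letter steps above B lands on E; in F# minor, that letter is E.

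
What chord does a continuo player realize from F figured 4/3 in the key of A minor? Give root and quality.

The figures 4/3 indicate a seventh chord in second inversion.
In second inversion the root lies a fourth above the bass: a fourth above F in A minor is B.
The chord tones are F, A, B, D, giving B half-diminished seventh.

B half-diminished seventh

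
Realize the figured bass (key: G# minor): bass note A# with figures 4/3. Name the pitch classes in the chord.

A#, C#, D#, F#

The written figures 4/3 are shorthand for 6/4/3: the 6 is implied.
A third above A# in this key is C#.
A fourth above A# in this key is D#.
A sixth above A# in this key is F#.
Together with the bass A#, this spells D# minor seventh in second inversion.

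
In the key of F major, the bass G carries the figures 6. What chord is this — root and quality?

E diminished

The figures 6 indicate a triad in first inversion.
In first inversion the root lies a sixth above the bass: a sixth above G in F major is E.
The chord tones are G, Bb, E, giving E diminished.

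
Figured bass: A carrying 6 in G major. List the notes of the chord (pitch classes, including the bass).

The written figures 6 are shorthand for 6/3: the 3 is implied.
A third above A in this key is C.
A sixth above A in this key is F#.
Together with the bass A, this spells F# diminished in first inversion.

A, C, F#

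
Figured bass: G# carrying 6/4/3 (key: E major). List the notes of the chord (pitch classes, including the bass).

G#, B, C#, E

A third above G# in this key is B.
A fourth above G# in this key is C#.
A sixth above G# in this key is E.
Together with the bass G#, this spells C# minor seventh in second inversion.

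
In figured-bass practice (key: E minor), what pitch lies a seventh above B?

Counting 6 letter steps above B lands on A; in E minor, that letter is A.

A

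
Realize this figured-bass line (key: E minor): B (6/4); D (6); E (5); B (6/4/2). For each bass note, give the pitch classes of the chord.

B, E, G | D, F#, B | E, G, B | B, C, E, G

B (6/4): B, E, G.
D (6/3): D, F#, B.
E (5/3): E, G, B.
B (6/4/2): B, C, E, G.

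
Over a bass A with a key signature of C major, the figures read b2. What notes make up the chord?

A, Bb, D, F

The written figures b2 are shorthand for 6/4/2: the 6/4 are implied.
A second above A in this key is B, lowered to Bb by the flat.
A fourth above A in this key is D.
A sixth above A in this key is F.
Together with the bass A, this spells Bb major seventh in third inversion.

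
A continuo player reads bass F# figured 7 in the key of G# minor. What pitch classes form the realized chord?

The written figures 7 are shorthand for 7/5/3: the 5/3 are implied.
A third above F# in this key is A#.
A fifth above F# in this key is C#.
A seventh above F# in this key is E.
Together with the bass F#, this spells F# dominant seventh in root position.

F#, A#, C#, E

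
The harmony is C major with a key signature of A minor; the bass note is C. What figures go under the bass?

no figures

C is the root of C major, so the chord is in root position.
A triad in root position is figured 5/3, conventionally abbreviated (no figures — root-position triad).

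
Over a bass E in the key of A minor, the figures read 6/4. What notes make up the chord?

E, A, C

A fourth above E in this key is A.
A sixth above E in this key is C.
Together with the bass E, this spells A minor in second inversion.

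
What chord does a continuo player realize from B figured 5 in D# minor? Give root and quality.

The figures 5 indicate a triad in root position.
In root position the bass is the root, so the root is B.
The chord tones are B, D#, F#, giving B major.

B major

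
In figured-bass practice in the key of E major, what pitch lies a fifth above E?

B

Counting 4 letter steps above E lands on B; in E major, that letter is B.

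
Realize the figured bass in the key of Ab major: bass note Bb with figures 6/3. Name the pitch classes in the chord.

Bb, Db, G

A third above Bb in this key is Db.
A sixth above Bb in this key is G.
Together with the bass Bb, this spells G diminished in first inversion.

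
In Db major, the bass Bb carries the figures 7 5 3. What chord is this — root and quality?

Bb minor seventh

The figures 7 5 3 indicate a seventh chord in root position.
In root position the bass is the root, so the root is Bb.
The chord tones are Bb, Db, F, Ab, giving Bb minor seventh.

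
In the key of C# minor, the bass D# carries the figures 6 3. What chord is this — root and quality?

B major

The figures 6 3 indicate a triad in first inversion.
In first inversion the root lies a sixth above the bass: a sixth above D# in C# minor is B.
The chord tones are D#, F#, B, giving B major.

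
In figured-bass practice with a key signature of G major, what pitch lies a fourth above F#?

B

Counting 3 letter steps above F# lands on B; in G major, that letter is B.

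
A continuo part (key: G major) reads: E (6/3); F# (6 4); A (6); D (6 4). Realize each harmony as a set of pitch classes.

E, G, C | F#, B, D | A, C, F# | D, G, B

E (6/3): E, G, C.
F# (6/4): F#, B, D.
A (6/3): A, C, F#.
D (6/4): D, G, B.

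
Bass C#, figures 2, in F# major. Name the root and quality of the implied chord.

The figures 2 indicate a seventh chord in third inversion.
In third inversion the root lies a second above the bass: a second above C# in F# major is D#.
The chord tones are C#, D#, F#, A#, giving D# minor seventh.

D# minor seventh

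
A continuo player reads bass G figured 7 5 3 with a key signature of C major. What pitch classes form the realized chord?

A third above G in this key is B.
A fifth above G in this key is D.
A seventh above G in this key is F.
Together with the bass G, this spells G dominant seventh in root position.

G, B, D, F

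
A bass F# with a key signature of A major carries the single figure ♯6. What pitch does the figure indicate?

D#

Counting 5 letter steps above F# lands on D; in A major, that letter is D.
The #6 figure raises it a semitone, giving D#.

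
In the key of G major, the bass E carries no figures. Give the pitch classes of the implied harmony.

An unfigured bass implies 5/3.
A third above E in this key is G.
A fifth above E in this key is B.
Together with the bass E, this spells E minor in root position.

E, G, B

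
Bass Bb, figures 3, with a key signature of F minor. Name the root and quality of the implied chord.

The figures 3 indicate a triad in root position.
In root position the bass is the root, so the root is Bb.
The chord tones are Bb, Db, F, giving Bb minor.

Bb minor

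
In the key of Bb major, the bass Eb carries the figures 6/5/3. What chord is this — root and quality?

C minor seventh

The figures 6/5/3 indicate a seventh chord in first inversion.
In first inversion the root lies a sixth above the bass: a sixth above Eb in Bb major is C.
The chord tones are Eb, G, Bb, C, giving C minor seventh.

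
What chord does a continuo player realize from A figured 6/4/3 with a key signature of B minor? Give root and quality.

The figures 6/4/3 indicate a seventh chord in second inversion.
In second inversion the root lies a fourth above the bass: a fourth above A in B minor is D.
The chord tones are A, C#, D, F#, giving D major seventh.

D major seventh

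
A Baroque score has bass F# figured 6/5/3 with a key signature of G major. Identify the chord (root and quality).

The figures 6/5/3 indicate a seventh chord in first inversion.
In first inversion the root lies a sixth above the bass: a sixth above F# in G major is D.
The chord tones are F#, A, C, D, giving D dominant seventh.

D dominant seventh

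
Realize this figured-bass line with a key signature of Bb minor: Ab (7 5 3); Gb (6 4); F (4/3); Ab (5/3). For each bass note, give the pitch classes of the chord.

Ab (7/5/3): Ab, C, Eb, Gb.
Gb (6/4): Gb, C, Eb.
F (6/4/3): F, Ab, Bb, Db.
Ab (5/3): Ab, C, Eb.

Ab, C, Eb, Gb | Gb, C, Eb | F, Ab, Bb, Db | Ab, C, Eb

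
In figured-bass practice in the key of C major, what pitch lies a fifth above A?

Counting 4 letter steps above A lands on E; in C major, that letter is E.

E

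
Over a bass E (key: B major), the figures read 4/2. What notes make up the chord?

E, F#, A#, C#

The written figures 4/2 are shorthand for 6/4/2: the 6 is implied.
A second above E in this key is F#.
A fourth above E in this key is A#.
A sixth above E in this key is C#.
Together with the bass E, this spells F# dominant seventh in third inversion.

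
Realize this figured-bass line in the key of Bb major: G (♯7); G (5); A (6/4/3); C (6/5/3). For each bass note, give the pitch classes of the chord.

G (#7/5/3): G, Bb, D, F#.
G (5/3): G, Bb, D.
A (6/4/3): A, C, D, F.
C (6/5/3): C, Eb, G, A.

G, Bb, D, F# | G, Bb, D | A, C, D, F | C, Eb, G, A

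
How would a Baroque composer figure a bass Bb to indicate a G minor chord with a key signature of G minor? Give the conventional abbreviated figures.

6

Bb is the third of G minor, so the chord is in first inversion.
A triad in first inversion is figured 6/3, conventionally abbreviated 6.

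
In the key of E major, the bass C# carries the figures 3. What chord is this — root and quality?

The figures 3 indicate a triad in root position.
In root position the bass is the root, so the root is C#.
The chord tones are C#, E, G#, giving C# minor.

C# minor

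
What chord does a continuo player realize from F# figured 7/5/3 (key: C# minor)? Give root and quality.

The figures 7/5/3 indicate a seventh chord in root position.
In root position the bass is the root, so the root is F#.
The chord tones are F#, A, C#, E, giving F# minor seventh.

F# minor seventh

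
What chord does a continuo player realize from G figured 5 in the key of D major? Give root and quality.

The figures 5 indicate a triad in root position.
In root position the bass is the root, so the root is G.
The chord tones are G, B, D, giving G major.

G major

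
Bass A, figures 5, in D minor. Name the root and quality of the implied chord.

The figures 5 indicate a triad in root position.
In root position the bass is the root, so the root is A.
The chord tones are A, C, E, giving A minor.

A minor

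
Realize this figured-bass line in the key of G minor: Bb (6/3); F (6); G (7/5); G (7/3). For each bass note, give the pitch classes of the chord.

Bb, D, G | F, A, D | G, Bb, D, F | G, Bb, D, F

Bb (6/3): Bb, D, G.
F (6/3): F, A, D.
G (7/5/3): G, Bb, D, F.
G (7/5/3): G, Bb, D, F.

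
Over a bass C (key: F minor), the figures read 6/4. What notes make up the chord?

C, F, Ab

A fourth above C in this key is F.
A sixth above C in this key is Ab.
Together with the bass C, this spells F minor in second inversion.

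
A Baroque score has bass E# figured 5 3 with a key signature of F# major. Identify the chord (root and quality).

The figures 5 3 indicate a triad in root position.
In root position the bass is the root, so the root is E#.
The chord tones are E#, G#, B, giving E# diminished.

E# diminished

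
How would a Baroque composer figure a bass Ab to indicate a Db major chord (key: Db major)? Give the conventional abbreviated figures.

Ab is the fifth of Db major, so the chord is in second inversion.
A triad in second inversion is figured 6/4, conventionally abbreviated 6/4.

6/4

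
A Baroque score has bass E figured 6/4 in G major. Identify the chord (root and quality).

A minor

The figures 6/4 indicate a triad in second inversion.
In second inversion the root lies a fourth above the bass: a fourth above E in G major is A.
The chord tones are E, A, C, giving A minor.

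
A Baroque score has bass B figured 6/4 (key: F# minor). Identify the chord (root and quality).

E major

The figures 6/4 indicate a triad in second inversion.
In second inversion the root lies a fourth above the bass: a fourth above B in F# minor is E.
The chord tones are B, E, G#, giving E major.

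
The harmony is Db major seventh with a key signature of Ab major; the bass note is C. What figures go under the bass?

4/2

C is the seventh of Db major seventh, so the chord is in third inversion.
A seventh chord in third inversion is figured 6/4/2, conventionally abbreviated 4/2.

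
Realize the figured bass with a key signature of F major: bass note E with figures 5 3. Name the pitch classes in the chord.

E, G, Bb

A third above E in this key is G.
A fifth above E in this key is Bb.
Together with the bass E, this spells E diminished in root position.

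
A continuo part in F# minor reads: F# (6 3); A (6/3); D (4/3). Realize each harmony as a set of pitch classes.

F#, A, D | A, C#, F# | D, F#, G#, B

F# (6/3): F#, A, D.
A (6/3): A, C#, F#.
D (6/4/3): D, F#, G#, B.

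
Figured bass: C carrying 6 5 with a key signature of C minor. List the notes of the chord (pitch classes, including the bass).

The written figures 6 5 are shorthand for 6/5/3: the 3 is implied.
A third above C in this key is Eb.
A fifth above C in this key is G.
A sixth above C in this key is Ab.
Together with the bass C, this spells Ab major seventh in first inversion.

C, Eb, G, Ab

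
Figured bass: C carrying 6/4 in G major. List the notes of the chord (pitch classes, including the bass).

A fourth above C in this key is F#.
A sixth above C in this key is A.
Together with the bass C, this spells F# diminished in second inversion.

C, F#, A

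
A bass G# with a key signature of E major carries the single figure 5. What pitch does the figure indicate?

Counting 4 letter steps above G# lands on D; in E major, that letter is D#.

D#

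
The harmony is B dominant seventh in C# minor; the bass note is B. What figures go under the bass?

7

B is the root of B dominant seventh, so the chord is in root position.
A seventh chord in root position is figured 7/5/3, conventionally abbreviated 7.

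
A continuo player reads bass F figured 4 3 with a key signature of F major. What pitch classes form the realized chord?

The written figures 4 3 are shorthand for 6/4/3: the 6 is implied.
A third above F in this key is A.
A fourth above F in this key is Bb.
A sixth above F in this key is D.
Together with the bass F, this spells Bb major seventh in second inversion.

F, A, Bb, D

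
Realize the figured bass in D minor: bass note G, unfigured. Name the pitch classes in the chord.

G, Bb, D

An unfigured bass implies 5/3.
A third above G in this key is Bb.
A fifth above G in this key is D.
Together with the bass G, this spells G minor in root position.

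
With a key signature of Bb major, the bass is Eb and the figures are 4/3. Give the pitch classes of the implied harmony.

Eb, G, A, C

The written figures 4/3 are shorthand for 6/4/3: the 6 is implied.
A third above Eb in this key is G.
A fourth above Eb in this key is A.
A sixth above Eb in this key is C.
Together with the bass Eb, this spells A half-diminished seventh in second inversion.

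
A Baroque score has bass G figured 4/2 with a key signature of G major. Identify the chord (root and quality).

The figures 4/2 indicate a seventh chord in third inversion.
In third inversion the root lies a second above the bass: a second above G in G major is A.
The chord tones are G, A, C, E, giving A minor seventh.

A minor seventh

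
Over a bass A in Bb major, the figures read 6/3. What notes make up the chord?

A third above A in this key is C.
A sixth above A in this key is F.
Together with the bass A, this spells F major in first inversion.

A, C, F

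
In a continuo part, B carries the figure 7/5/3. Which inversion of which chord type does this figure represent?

Intervals of 7/5/3 above the bass form a seventh chord; the bass is the root, so this is root position.

seventh chord, root position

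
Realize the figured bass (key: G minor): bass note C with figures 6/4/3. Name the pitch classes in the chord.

A third above C in this key is Eb.
A fourth above C in this key is F.
A sixth above C in this key is A.
Together with the bass C, this spells F dominant seventh in second inversion.

C, Eb, F, A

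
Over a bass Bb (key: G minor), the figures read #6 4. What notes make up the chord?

Bb, Eb, G#

A fourth above Bb in this key is Eb.
A sixth above Bb in this key is G, raised to G# by the sharp.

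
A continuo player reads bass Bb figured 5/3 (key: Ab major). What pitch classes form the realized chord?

Bb, Db, F

A third above Bb in this key is Db.
A fifth above Bb in this key is F.
Together with the bass Bb, this spells Bb minor in root position.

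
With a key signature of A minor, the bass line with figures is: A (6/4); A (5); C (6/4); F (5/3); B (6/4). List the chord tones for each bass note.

A, D, F | A, C, E | C, F, A | F, A, C | B, E, G

A (6/4): A, D, F.
A (5/3): A, C, E.
C (6/4): C, F, A.
F (5/3): F, A, C.
B (6/4): B, E, G.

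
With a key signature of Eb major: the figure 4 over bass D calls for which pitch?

Counting 3 letter steps above D lands on G; in Eb major, that letter is G.

G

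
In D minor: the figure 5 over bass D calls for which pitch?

A

Counting 4 letter steps above D lands on A; in D minor, that letter is A.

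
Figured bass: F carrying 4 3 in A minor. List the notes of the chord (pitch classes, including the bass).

F, A, B, D

The written figures 4 3 are shorthand for 6/4/3: the 6 is implied.
A third above F in this key is A.
A fourth above F in this key is B.
A sixth above F in this key is D.
Together with the bass F, this spells B half-diminished seventh in second inversion.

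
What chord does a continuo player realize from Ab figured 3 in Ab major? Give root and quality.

Ab major

The figures 3 indicate a triad in root position.
In root position the bass is the root, so the root is Ab.
The chord tones are Ab, C, Eb, giving Ab major.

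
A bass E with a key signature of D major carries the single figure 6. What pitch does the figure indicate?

Counting 5 letter steps above E lands on C; in D major, that letter is C#.

C#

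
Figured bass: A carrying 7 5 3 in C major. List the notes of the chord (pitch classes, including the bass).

A, C, E, G

A third above A in this key is C.
A fifth above A in this key is E.
A seventh above A in this key is G.
Together with the bass A, this spells A minor seventh in root position.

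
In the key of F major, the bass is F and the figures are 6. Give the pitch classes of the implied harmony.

The written figures 6 are shorthand for 6/3: the 3 is implied.
A third above F in this key is A.
A sixth above F in this key is D.
Together with the bass F, this spells D minor in first inversion.

F, A, D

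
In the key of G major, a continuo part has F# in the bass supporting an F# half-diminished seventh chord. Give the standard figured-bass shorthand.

F# is the root of F# half-diminished seventh, so the chord is in root position.
A seventh chord in root position is figured 7/5/3, conventionally abbreviated 7.

7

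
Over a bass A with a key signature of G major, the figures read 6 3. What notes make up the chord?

A, C, F#

A third above A in this key is C.
A sixth above A in this key is F#.
Together with the bass A, this spells F# diminished in first inversion.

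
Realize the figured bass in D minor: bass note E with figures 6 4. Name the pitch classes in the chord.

E, A, C

A fourth above E in this key is A.
A sixth above E in this key is C.
Together with the bass E, this spells A minor in second inversion.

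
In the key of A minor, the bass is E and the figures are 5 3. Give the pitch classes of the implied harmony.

A third above E in this key is G.
A fifth above E in this key is B.
Together with the bass E, this spells E minor in root position.

E, G, B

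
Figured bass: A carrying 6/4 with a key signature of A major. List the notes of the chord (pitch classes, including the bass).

A fourth above A in this key is D.
A sixth above A in this key is F#.
Together with the bass A, this spells D major in second inversion.

A, D, F#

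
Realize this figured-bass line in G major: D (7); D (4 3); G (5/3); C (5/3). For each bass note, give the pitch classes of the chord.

D (7/5/3): D, F#, A, C.
D (6/4/3): D, F#, G, B.
G (5/3): G, B, D.
C (5/3): C, E, G.

D, F#, A, C | D, F#, G, B | G, B, D | C, E, G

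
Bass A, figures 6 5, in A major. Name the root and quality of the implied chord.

The figures 6 5 indicate a seventh chord in first inversion.
In first inversion the root lies a sixth above the bass: a sixth above A in A major is F#.
The chord tones are A, C#, E, F#, giving F# minor seventh.

F# minor seventh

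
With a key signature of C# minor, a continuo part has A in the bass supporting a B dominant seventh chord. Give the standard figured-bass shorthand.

4/2

A is the seventh of B dominant seventh, so the chord is in third inversion.
A seventh chord in third inversion is figured 6/4/2, conventionally abbreviated 4/2.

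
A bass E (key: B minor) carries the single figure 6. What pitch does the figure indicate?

Counting 5 letter steps above E lands on C; in B minor, that letter is C#.

C#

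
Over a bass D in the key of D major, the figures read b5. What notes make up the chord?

D, F#, Ab

The written figures b5 are shorthand for 5/3: the 3 is implied.
A third above D in this key is F#.
A fifth above D in this key is A, lowered to Ab by the flat.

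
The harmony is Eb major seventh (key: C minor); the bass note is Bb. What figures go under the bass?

Bb is the fifth of Eb major seventh, so the chord is in second inversion.
A seventh chord in second inversion is figured 6/4/3, conventionally abbreviated 4/3.

4/3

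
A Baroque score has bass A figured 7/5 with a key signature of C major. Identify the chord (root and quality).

The figures 7/5 indicate a seventh chord in root position.
In root position the bass is the root, so the root is A.
The chord tones are A, C, E, G, giving A minor seventh.

A minor seventh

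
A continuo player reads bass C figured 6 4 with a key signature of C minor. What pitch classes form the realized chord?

C, F, Ab

A fourth above C in this key is F.
A sixth above C in this key is Ab.
Together with the bass C, this spells F minor in second inversion.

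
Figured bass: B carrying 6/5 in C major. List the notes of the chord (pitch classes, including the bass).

The written figures 6/5 are shorthand for 6/5/3: the 3 is implied.
A third above B in this key is D.
A fifth above B in this key is F.
A sixth above B in this key is G.
Together with the bass B, this spells G dominant seventh in first inversion.

B, D, F, G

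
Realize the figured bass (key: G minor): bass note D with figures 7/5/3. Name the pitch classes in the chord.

A third above D in this key is F.
A fifth above D in this key is A.
A seventh above D in this key is C.
Together with the bass D, this spells D minor seventh in root position.

D, F, A, C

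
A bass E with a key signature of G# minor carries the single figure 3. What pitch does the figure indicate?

Counting 2 letter steps above E lands on G; in G# minor, that letter is G#.

G#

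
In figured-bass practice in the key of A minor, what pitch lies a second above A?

Counting 1 letter step above A lands on B; in A minor, that letter is B.

B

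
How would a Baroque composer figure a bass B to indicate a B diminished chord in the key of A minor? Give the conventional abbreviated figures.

B is the root of B diminished, so the chord is in root position.
A triad in root position is figured 5/3, conventionally abbreviated (no figures — root-position triad).

no figures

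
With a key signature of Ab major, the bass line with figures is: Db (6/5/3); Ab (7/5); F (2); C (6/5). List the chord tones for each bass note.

Db, F, Ab, Bb | Ab, C, Eb, G | F, G, Bb, Db | C, Eb, G, Ab

Db (6/5/3): Db, F, Ab, Bb.
Ab (7/5/3): Ab, C, Eb, G.
F (6/4/2): F, G, Bb, Db.
C (6/5/3): C, Eb, G, Ab.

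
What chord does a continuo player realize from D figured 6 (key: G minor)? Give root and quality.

The figures 6 indicate a triad in first inversion.
In first inversion the root lies a sixth above the bass: a sixth above D in G minor is Bb.
The chord tones are D, F, Bb, giving Bb major.

Bb major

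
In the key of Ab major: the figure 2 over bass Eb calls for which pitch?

Counting 1 letter step above Eb lands on F; in Ab major, that letter is F.

F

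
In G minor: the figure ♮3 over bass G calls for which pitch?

Counting 2 letter steps above G lands on B; in G minor, that letter is Bb.
The ♮3 figure makes it natural, giving B.

B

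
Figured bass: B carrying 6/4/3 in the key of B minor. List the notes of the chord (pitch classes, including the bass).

A third above B in this key is D.
A fourth above B in this key is E.
A sixth above B in this key is G.
Together with the bass B, this spells E minor seventh in second inversion.

B, D, E, G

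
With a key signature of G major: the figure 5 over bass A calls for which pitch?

E

Counting 4 letter steps above A lands on E; in G major, that letter is E.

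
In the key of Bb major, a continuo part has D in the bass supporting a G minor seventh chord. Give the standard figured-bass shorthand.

4/3

D is the fifth of G minor seventh, so the chord is in second inversion.
A seventh chord in second inversion is figured 6/4/3, conventionally abbreviated 4/3.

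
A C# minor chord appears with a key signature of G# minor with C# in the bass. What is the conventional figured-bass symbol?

C# is the root of C# minor, so the chord is in root position.
A triad in root position is figured 5/3, conventionally abbreviated (no figures — root-position triad).

no figures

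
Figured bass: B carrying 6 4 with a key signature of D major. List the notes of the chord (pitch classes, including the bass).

B, E, G

A fourth above B in this key is E.
A sixth above B in this key is G.
Together with the bass B, this spells E minor in second inversion.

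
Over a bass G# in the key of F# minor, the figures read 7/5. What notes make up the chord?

The written figures 7/5 are shorthand for 7/5/3: the 3 is implied.
A third above G# in this key is B.
A fifth above G# in this key is D.
A seventh above G# in this key is F#.
Together with the bass G#, this spells G# half-diminished seventh in root position.

G#, B, D, F#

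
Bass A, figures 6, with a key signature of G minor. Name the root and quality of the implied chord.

F major

The figures 6 indicate a triad in first inversion.
In first inversion the root lies a sixth above the bass: a sixth above A in G minor is F.
The chord tones are A, C, F, giving F major.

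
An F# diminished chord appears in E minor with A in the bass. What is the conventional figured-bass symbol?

A is the third of F# diminished, so the chord is in first inversion.
A triad in first inversion is figured 6/3, conventionally abbreviated 6.

6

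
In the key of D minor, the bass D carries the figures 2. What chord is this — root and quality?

The figures 2 indicate a seventh chord in third inversion.
In third inversion the root lies a second above the bass: a second above D in D minor is E.
The chord tones are D, E, G, Bb, giving E half-diminished seventh.

E half-diminished seventh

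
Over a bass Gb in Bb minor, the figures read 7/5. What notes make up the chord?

Gb, Bb, Db, F

The written figures 7/5 are shorthand for 7/5/3: the 3 is implied.
A third above Gb in this key is Bb.
A fifth above Gb in this key is Db.
A seventh above Gb in this key is F.
Together with the bass Gb, this spells Gb major seventh in root position.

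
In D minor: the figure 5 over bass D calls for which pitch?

Counting 4 letter steps above D lands on A; in D minor, that letter is A.

A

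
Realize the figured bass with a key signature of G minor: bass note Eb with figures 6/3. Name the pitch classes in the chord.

A third above Eb in this key is G.
A sixth above Eb in this key is C.
Together with the bass Eb, this spells C minor in first inversion.

Eb, G, C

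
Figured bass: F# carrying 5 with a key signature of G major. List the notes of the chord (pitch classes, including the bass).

The written figures 5 are shorthand for 5/3: the 3 is implied.
A third above F# in this key is A.
A fifth above F# in this key is C.
Together with the bass F#, this spells F# diminished in root position.

F#, A, C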